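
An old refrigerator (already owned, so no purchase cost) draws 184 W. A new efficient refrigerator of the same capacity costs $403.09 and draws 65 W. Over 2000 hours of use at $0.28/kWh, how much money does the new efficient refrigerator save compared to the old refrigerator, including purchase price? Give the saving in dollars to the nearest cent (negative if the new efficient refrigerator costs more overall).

old refrigerator: $0.00 + (184/1000) kW × 2000 h × $0.28 = $0.00 + $103.04 = $103.04
new efficient refrigerator: $403.09 + (65/1000) kW × 2000 h × $0.28 = $403.09 + $36.4 = $439.49
Saving = $103.04 − $439.49 = −$336.45

-$336.45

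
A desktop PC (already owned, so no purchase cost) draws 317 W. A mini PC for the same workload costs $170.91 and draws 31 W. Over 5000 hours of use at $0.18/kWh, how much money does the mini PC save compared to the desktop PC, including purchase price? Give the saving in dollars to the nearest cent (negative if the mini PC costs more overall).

desktop PC: $0.00 + (317/1000) kW × 5000 h × $0.18 = $0.00 + $285.3 = $285.3
mini PC: $170.91 + (31/1000) kW × 5000 h × $0.18 = $170.91 + $27.9 = $198.81
Saving = $285.3 − $198.81 = $86.49

$86.49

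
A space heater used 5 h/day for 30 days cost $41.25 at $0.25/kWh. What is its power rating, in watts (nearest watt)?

1100 W

Energy = $41.25 ÷ $0.25/kWh = 165 kWh
Runtime = 5 h/day × 30 days = 150 h
Power = 165 kWh ÷ 150 h = 1.1 kW = 1100 W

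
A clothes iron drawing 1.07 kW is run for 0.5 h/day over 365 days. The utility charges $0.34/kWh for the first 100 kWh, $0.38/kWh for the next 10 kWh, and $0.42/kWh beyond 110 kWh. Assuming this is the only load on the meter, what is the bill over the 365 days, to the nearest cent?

$73.62

Runtime = 0.5 h/day × 365 days = 182.5 h
Energy = 1.07 kW × 182.5 h = 195.275 kWh
Tier 1 (0–100 kWh): 100 × $0.34 = $34
Tier 2 (100–110 kWh): 10 × $0.38 = $3.8
Above 110 kWh: 85.275 × $0.42 = $35.8155
Bill = $73.62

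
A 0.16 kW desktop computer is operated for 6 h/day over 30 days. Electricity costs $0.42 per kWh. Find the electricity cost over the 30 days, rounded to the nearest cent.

$12.10

Runtime = 6 h/day × 30 days = 180 h
Energy = 0.16 kW × 180 h = 28.8 kWh
Cost = 28.8 kWh × $0.42/kWh = $12.10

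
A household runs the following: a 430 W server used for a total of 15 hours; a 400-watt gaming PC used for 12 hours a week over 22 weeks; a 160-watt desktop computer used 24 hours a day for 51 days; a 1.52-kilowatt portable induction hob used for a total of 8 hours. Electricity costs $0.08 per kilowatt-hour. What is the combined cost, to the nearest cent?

$25.60

server: 0.43 kW × 15 h = 6.45 kWh
gaming PC: Runtime = 12 h/week × 22 weeks = 264 h
gaming PC: 0.4 kW × 264 h = 105.6 kWh
desktop computer: Runtime = 24 h × 51 = 1224 h
desktop computer: 0.16 kW × 1224 h = 195.84 kWh
portable induction hob: 1.52 kW × 8 h = 12.16 kWh
Total energy = 320.05 kWh
Cost = 320.05 × $0.08 = $25.60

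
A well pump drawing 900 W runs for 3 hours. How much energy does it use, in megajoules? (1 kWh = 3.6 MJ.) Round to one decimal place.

9.7 MJ

Energy = 0.9 kW × 3 h = 2.7 kWh
= 2.7 × 3.6 MJ = 9.7 MJ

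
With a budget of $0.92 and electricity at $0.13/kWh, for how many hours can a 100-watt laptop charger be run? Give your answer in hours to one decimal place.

Energy available = $0.92 ÷ $0.13/kWh = 7.0769 kWh
Hours = 7.0769 kWh ÷ 0.1 kW = 70.8 h

70.8 h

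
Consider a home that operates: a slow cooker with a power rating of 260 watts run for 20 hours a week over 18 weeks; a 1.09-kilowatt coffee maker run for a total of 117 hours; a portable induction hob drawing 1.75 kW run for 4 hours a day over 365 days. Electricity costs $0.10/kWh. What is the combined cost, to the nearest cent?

slow cooker: Runtime = 20 h/week × 18 weeks = 360 h
slow cooker: 0.26 kW × 360 h = 93.6 kWh
coffee maker: 1.09 kW × 117 h = 127.53 kWh
portable induction hob: Runtime = 4 h/day × 365 days = 1460 h
portable induction hob: 1.75 kW × 1460 h = 2555 kWh
Total energy = 2776.13 kWh
Cost = 2776.13 × $0.10 = $277.61

$277.61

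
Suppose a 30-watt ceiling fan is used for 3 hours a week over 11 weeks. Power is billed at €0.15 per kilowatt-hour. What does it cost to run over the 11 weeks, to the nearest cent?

Runtime = 3 h/week × 11 weeks = 33 h
Energy = 0.03 kW × 33 h = 0.99 kWh
Cost = 0.99 kWh × €0.15/kWh = €0.15

€0.15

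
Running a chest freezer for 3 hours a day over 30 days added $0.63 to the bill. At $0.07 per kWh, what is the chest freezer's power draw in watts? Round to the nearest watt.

Energy = $0.63 ÷ $0.07/kWh = 9 kWh
Runtime = 3 h/day × 30 days = 90 h
Power = 9 kWh ÷ 90 h = 0.1 kW = 100 W

100 W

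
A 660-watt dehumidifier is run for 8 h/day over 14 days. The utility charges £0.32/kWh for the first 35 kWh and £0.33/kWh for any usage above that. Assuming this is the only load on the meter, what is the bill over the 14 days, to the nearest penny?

£24.04

Runtime = 8 h/day × 14 days = 112 h
Energy = 0.66 kW × 112 h = 73.92 kWh
Tier 1 (0–35 kWh): 35 × £0.32 = £11.2
Above 35 kWh: 38.92 × £0.33 = £12.8436
Bill = £24.04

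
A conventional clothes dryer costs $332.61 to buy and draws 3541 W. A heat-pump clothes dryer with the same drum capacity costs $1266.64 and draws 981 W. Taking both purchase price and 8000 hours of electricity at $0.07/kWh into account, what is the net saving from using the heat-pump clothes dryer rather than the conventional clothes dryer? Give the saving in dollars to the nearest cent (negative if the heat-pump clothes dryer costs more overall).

conventional clothes dryer: $332.61 + (3541/1000) kW × 8000 h × $0.07 = $332.61 + $1982.96 = $2315.57
heat-pump clothes dryer: $1266.64 + (981/1000) kW × 8000 h × $0.07 = $1266.64 + $549.36 = $1816
Saving = $2315.57 − $1816 = $499.57

$499.57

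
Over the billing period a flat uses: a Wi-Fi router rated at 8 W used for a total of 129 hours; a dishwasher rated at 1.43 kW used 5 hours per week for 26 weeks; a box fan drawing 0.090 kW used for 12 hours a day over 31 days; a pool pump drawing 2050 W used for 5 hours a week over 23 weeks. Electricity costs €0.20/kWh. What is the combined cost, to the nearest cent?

Wi-Fi router: 0.008 kW × 129 h = 1.032 kWh
dishwasher: Runtime = 5 h/week × 26 weeks = 130 h
dishwasher: 1.43 kW × 130 h = 185.9 kWh
box fan: Runtime = 12 h/day × 31 days = 372 h
box fan: 0.09 kW × 372 h = 33.48 kWh
pool pump: Runtime = 5 h/week × 23 weeks = 115 h
pool pump: 2.05 kW × 115 h = 235.75 kWh
Total energy = 456.162 kWh
Cost = 456.162 × €0.20 = €91.23

€91.23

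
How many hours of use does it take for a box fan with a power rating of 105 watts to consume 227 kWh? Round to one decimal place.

2161.9 h

Hours = 227 kWh ÷ 0.105 kW = 2161.9 h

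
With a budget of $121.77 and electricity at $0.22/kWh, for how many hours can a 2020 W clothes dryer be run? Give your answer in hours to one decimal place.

Energy available = $121.77 ÷ $0.22/kWh = 553.5 kWh
Hours = 553.5 kWh ÷ 2.02 kW = 274.0 h

274.0 h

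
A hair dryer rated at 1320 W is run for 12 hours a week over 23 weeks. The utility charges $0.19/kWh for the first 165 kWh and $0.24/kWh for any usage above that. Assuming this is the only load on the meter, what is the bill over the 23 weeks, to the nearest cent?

$79.19

Runtime = 12 h/week × 23 weeks = 276 h
Energy = 1.32 kW × 276 h = 364.32 kWh
Tier 1 (0–165 kWh): 165 × $0.19 = $31.35
Above 165 kWh: 199.32 × $0.24 = $47.8368
Bill = $79.19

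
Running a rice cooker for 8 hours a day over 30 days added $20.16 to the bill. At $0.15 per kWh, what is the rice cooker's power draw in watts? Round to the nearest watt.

Energy = $20.16 ÷ $0.15/kWh = 134.4 kWh
Runtime = 8 h/day × 30 days = 240 h
Power = 134.4 kWh ÷ 240 h = 0.56 kW = 560 W

560 W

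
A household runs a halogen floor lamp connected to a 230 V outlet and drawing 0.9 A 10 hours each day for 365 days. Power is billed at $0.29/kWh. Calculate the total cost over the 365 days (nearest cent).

$219.11

Power = 0.9 A × 230 V = 207 W = 0.207 kW
Runtime = 10 h/day × 365 days = 3650 h
Energy = 0.207 kW × 3650 h = 755.55 kWh
Cost = 755.55 kWh × $0.29/kWh = $219.11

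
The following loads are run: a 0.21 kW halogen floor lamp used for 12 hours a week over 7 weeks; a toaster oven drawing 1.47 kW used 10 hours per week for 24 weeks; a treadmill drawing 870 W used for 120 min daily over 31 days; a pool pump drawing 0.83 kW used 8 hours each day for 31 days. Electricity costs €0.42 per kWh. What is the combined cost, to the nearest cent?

halogen floor lamp: Runtime = 12 h/week × 7 weeks = 84 h
halogen floor lamp: 0.21 kW × 84 h = 17.64 kWh
toaster oven: Runtime = 10 h/week × 24 weeks = 240 h
toaster oven: 1.47 kW × 240 h = 352.8 kWh
treadmill: Runtime = 120 min × 31 = 3720 min = 62 h
treadmill: 0.87 kW × 62 h = 53.94 kWh
pool pump: Runtime = 8 h/day × 31 days = 248 h
pool pump: 0.83 kW × 248 h = 205.84 kWh
Total energy = 630.22 kWh
Cost = 630.22 × €0.42 = €264.69

€264.69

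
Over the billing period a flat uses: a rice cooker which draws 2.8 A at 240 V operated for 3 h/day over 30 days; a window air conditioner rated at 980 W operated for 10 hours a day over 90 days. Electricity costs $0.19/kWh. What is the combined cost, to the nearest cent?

$179.07

rice cooker: Power = 2.8 A × 240 V = 672 W = 0.672 kW
rice cooker: Runtime = 3 h/day × 30 days = 90 h
rice cooker: 0.672 kW × 90 h = 60.48 kWh
window air conditioner: Runtime = 10 h/day × 90 days = 900 h
window air conditioner: 0.98 kW × 900 h = 882 kWh
Total energy = 942.48 kWh
Cost = 942.48 × $0.19 = $179.07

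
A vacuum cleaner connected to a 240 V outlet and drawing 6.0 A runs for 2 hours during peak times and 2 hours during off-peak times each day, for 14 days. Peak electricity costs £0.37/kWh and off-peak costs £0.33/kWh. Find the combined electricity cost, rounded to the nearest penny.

£28.22

Power = 6.0 A × 240 V = 1440 W = 1.44 kW
Peak energy = 1.44 kW × 2 h × 14 = 40.32 kWh
Off-peak energy = 1.44 kW × 2 h × 14 = 40.32 kWh
Cost = 40.32 × £0.37 + 40.32 × £0.33 = £14.9184 + £13.3056 = £28.22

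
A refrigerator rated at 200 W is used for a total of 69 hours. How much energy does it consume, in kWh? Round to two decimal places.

Energy = 0.2 kW × 69 h = 13.8 kWh

13.80 kWh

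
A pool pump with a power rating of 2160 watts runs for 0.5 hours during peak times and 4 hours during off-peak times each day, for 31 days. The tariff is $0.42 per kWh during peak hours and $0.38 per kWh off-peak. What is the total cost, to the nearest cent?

$115.84

Peak energy = 2.16 kW × 0.5 h × 31 = 33.48 kWh
Off-peak energy = 2.16 kW × 4 h × 31 = 267.84 kWh
Cost = 33.48 × $0.42 + 267.84 × $0.38 = $14.0616 + $101.7792 = $115.84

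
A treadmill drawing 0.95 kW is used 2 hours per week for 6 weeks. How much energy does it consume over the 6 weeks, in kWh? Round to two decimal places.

11.40 kWh

Runtime = 2 h/week × 6 weeks = 12 h
Energy = 0.95 kW × 12 h = 11.4 kWh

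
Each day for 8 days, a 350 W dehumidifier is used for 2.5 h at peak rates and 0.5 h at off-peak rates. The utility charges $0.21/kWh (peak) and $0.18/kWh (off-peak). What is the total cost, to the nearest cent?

Peak energy = 0.35 kW × 2.5 h × 8 = 7 kWh
Off-peak energy = 0.35 kW × 0.5 h × 8 = 1.4 kWh
Cost = 7 × $0.21 + 1.4 × $0.18 = $1.47 + $0.252 = $1.72

$1.72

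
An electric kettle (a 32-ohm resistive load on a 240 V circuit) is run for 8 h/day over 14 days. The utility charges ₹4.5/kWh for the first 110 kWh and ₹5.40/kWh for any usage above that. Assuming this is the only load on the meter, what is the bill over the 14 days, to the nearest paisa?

Power = V²/R = 240²/32 = 1800 W = 1.8 kW
Runtime = 8 h/day × 14 days = 112 h
Energy = 1.8 kW × 112 h = 201.6 kWh
Tier 1 (0–110 kWh): 110 × ₹4.5 = ₹495
Above 110 kWh: 91.6 × ₹5.40 = ₹494.64
Bill = ₹989.64

₹989.64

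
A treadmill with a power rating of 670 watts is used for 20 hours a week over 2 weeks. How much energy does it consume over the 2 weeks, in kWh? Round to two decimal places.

Runtime = 20 h/week × 2 weeks = 40 h
Energy = 0.67 kW × 40 h = 26.8 kWh

26.80 kWh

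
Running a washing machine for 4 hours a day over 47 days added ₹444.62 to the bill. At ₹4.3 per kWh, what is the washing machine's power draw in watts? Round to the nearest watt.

550 W

Energy = ₹444.62 ÷ ₹4.3/kWh = 103.4 kWh
Runtime = 4 h/day × 47 days = 188 h
Power = 103.4 kWh ÷ 188 h = 0.55 kW = 550 W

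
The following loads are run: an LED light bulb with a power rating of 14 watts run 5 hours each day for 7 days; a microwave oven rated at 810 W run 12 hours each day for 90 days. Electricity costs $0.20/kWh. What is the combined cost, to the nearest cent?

$175.06

LED light bulb: Runtime = 5 h/day × 7 days = 35 h
LED light bulb: 0.014 kW × 35 h = 0.49 kWh
microwave oven: Runtime = 12 h/day × 90 days = 1080 h
microwave oven: 0.81 kW × 1080 h = 874.8 kWh
Total energy = 875.29 kWh
Cost = 875.29 × $0.20 = $175.06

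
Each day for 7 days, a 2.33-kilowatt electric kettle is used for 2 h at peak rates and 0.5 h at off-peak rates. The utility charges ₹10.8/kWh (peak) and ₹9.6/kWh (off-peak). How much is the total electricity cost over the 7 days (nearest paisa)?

Peak energy = 2.33 kW × 2 h × 7 = 32.62 kWh
Off-peak energy = 2.33 kW × 0.5 h × 7 = 8.155 kWh
Cost = 32.62 × ₹10.8 + 8.155 × ₹9.6 = ₹352.296 + ₹78.288 = ₹430.58

₹430.58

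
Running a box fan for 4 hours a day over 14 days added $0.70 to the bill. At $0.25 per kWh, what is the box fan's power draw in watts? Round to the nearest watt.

50 W

Energy = $0.70 ÷ $0.25/kWh = 2.8 kWh
Runtime = 4 h/day × 14 days = 56 h
Power = 2.8 kWh ÷ 56 h = 0.05 kW = 50 W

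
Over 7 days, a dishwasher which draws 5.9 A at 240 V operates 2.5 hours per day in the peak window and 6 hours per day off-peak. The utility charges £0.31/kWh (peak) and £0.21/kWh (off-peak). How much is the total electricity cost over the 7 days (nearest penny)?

£20.17

Power = 5.9 A × 240 V = 1416 W = 1.416 kW
Peak energy = 1.416 kW × 2.5 h × 7 = 24.78 kWh
Off-peak energy = 1.416 kW × 6 h × 7 = 59.472 kWh
Cost = 24.78 × £0.31 + 59.472 × £0.21 = £7.6818 + £12.48912 = £20.17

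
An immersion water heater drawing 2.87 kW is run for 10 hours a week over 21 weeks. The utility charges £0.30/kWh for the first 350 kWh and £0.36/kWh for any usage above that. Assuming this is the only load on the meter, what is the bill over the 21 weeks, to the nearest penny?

£195.97

Runtime = 10 h/week × 21 weeks = 210 h
Energy = 2.87 kW × 210 h = 602.7 kWh
Tier 1 (0–350 kWh): 350 × £0.30 = £105
Above 350 kWh: 252.7 × £0.36 = £90.972
Bill = £195.97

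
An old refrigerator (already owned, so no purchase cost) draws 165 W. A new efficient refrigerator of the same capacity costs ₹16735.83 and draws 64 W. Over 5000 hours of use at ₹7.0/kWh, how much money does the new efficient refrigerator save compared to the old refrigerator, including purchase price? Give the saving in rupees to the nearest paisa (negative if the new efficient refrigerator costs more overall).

old refrigerator: ₹0.00 + (165/1000) kW × 5000 h × ₹7.0 = ₹0.00 + ₹5775 = ₹5775
new efficient refrigerator: ₹16735.83 + (64/1000) kW × 5000 h × ₹7.0 = ₹16735.83 + ₹2240 = ₹18975.83
Saving = ₹5775 − ₹18975.83 = −₹13200.83

-₹13200.83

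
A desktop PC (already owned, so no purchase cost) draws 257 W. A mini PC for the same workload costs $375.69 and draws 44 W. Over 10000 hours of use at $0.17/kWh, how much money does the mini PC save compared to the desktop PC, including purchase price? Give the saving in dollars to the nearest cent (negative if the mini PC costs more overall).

-$13.59

desktop PC: $0.00 + (257/1000) kW × 10000 h × $0.17 = $0.00 + $436.9 = $436.9
mini PC: $375.69 + (44/1000) kW × 10000 h × $0.17 = $375.69 + $74.8 = $450.49
Saving = $436.9 − $450.49 = −$13.59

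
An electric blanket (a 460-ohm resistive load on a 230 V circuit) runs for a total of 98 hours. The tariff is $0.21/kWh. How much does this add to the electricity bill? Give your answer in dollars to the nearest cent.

$2.37

Power = V²/R = 230²/460 = 115 W = 0.115 kW
Energy = 0.115 kW × 98 h = 11.27 kWh
Cost = 11.27 kWh × $0.21/kWh = $2.37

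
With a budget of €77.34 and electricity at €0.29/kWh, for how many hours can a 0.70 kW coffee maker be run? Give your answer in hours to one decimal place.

Energy available = €77.34 ÷ €0.29/kWh = 266.6897 kWh
Hours = 266.6897 kWh ÷ 0.7 kW = 381.0 h

381.0 h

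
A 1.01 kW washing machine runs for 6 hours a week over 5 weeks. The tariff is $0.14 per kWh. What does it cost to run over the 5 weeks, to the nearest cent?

$4.24

Runtime = 6 h/week × 5 weeks = 30 h
Energy = 1.01 kW × 30 h = 30.3 kWh
Cost = 30.3 kWh × $0.14/kWh = $4.24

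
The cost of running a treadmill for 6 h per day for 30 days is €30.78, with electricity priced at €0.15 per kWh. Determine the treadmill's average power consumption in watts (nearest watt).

Energy = €30.78 ÷ €0.15/kWh = 205.2 kWh
Runtime = 6 h/day × 30 days = 180 h
Power = 205.2 kWh ÷ 180 h = 1.14 kW = 1140 W

1140 W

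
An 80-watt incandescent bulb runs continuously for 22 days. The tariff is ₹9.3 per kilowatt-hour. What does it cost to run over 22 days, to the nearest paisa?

Runtime = 24 h × 22 = 528 h
Energy = 0.08 kW × 528 h = 42.24 kWh
Cost = 42.24 kWh × ₹9.3/kWh = ₹392.83

₹392.83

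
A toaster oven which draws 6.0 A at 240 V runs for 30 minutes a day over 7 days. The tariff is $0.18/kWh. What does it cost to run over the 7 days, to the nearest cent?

$0.91

Power = 6.0 A × 240 V = 1440 W = 1.44 kW
Runtime = 30 min × 7 = 210 min = 3.5 h
Energy = 1.44 kW × 3.5 h = 5.04 kWh
Cost = 5.04 kWh × $0.18/kWh = $0.91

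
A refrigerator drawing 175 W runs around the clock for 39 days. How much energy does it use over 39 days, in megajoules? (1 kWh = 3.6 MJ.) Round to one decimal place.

589.7 MJ

Runtime = 24 h × 39 = 936 h
Energy = 0.175 kW × 936 h = 163.8 kWh
= 163.8 × 3.6 MJ = 589.7 MJ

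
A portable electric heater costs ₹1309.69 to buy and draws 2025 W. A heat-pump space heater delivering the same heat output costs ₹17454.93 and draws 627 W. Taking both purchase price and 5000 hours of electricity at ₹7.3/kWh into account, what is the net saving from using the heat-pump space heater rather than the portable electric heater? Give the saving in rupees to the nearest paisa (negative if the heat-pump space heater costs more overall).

₹34881.76

portable electric heater: ₹1309.69 + (2025/1000) kW × 5000 h × ₹7.3 = ₹1309.69 + ₹73912.5 = ₹75222.19
heat-pump space heater: ₹17454.93 + (627/1000) kW × 5000 h × ₹7.3 = ₹17454.93 + ₹22885.5 = ₹40340.43
Saving = ₹75222.19 − ₹40340.43 = ₹34881.76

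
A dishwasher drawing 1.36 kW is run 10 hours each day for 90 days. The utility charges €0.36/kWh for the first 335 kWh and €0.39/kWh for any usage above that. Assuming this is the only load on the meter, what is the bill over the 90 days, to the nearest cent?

€467.31

Runtime = 10 h/day × 90 days = 900 h
Energy = 1.36 kW × 900 h = 1224 kWh
Tier 1 (0–335 kWh): 335 × €0.36 = €120.6
Above 335 kWh: 889 × €0.39 = €346.71
Bill = €467.31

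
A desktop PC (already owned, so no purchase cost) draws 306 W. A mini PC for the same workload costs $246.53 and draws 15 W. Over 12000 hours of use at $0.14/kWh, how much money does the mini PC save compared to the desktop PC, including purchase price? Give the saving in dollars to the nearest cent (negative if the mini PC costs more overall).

$242.35

desktop PC: $0.00 + (306/1000) kW × 12000 h × $0.14 = $0.00 + $514.08 = $514.08
mini PC: $246.53 + (15/1000) kW × 12000 h × $0.14 = $246.53 + $25.2 = $271.73
Saving = $514.08 − $271.73 = $242.35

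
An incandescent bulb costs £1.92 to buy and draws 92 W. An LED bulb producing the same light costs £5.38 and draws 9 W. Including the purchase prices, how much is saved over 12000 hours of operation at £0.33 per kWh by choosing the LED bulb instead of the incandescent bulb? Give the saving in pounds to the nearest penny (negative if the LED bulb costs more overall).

£325.22

incandescent bulb: £1.92 + (92/1000) kW × 12000 h × £0.33 = £1.92 + £364.32 = £366.24
LED bulb: £5.38 + (9/1000) kW × 12000 h × £0.33 = £5.38 + £35.64 = £41.02
Saving = £366.24 − £41.02 = £325.22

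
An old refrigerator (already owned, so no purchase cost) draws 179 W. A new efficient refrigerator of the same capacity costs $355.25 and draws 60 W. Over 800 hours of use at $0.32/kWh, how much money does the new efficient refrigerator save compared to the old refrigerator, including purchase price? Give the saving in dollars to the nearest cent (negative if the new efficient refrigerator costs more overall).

-$324.79

old refrigerator: $0.00 + (179/1000) kW × 800 h × $0.32 = $0.00 + $45.824 = $45.824
new efficient refrigerator: $355.25 + (60/1000) kW × 800 h × $0.32 = $355.25 + $15.36 = $370.61
Saving = $45.824 − $370.61 = −$324.786 → -$324.79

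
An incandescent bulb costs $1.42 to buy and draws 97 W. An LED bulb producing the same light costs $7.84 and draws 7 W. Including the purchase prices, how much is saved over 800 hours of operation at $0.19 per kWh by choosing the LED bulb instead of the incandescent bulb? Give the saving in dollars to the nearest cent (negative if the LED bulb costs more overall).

incandescent bulb: $1.42 + (97/1000) kW × 800 h × $0.19 = $1.42 + $14.744 = $16.164
LED bulb: $7.84 + (7/1000) kW × 800 h × $0.19 = $7.84 + $1.064 = $8.904
Saving = $16.164 − $8.904 = $7.26

$7.26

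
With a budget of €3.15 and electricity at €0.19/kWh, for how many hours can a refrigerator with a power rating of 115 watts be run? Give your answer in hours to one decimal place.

Energy available = €3.15 ÷ €0.19/kWh = 16.5789 kWh
Hours = 16.5789 kWh ÷ 0.115 kW = 144.2 h

144.2 h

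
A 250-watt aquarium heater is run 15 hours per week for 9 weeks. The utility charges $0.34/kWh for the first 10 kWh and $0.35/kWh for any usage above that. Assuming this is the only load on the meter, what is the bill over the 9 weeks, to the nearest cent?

Runtime = 15 h/week × 9 weeks = 135 h
Energy = 0.25 kW × 135 h = 33.75 kWh
Tier 1 (0–10 kWh): 10 × $0.34 = $3.4
Above 10 kWh: 23.75 × $0.35 = $8.3125
Bill = $11.71

$11.71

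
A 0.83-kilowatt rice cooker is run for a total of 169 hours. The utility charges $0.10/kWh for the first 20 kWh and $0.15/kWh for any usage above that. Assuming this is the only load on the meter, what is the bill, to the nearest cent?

$20.04

Energy = 0.83 kW × 169 h = 140.27 kWh
Tier 1 (0–20 kWh): 20 × $0.10 = $2
Above 20 kWh: 120.27 × $0.15 = $18.0405
Bill = $20.04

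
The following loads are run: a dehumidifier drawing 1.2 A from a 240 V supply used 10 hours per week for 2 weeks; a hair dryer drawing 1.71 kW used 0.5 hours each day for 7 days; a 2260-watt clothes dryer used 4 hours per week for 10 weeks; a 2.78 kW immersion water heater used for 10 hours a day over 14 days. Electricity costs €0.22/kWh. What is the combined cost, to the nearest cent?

€108.10

dehumidifier: Power = 1.2 A × 240 V = 288 W = 0.288 kW
dehumidifier: Runtime = 10 h/week × 2 weeks = 20 h
dehumidifier: 0.288 kW × 20 h = 5.76 kWh
hair dryer: Runtime = 0.5 h/day × 7 days = 3.5 h
hair dryer: 1.71 kW × 3.5 h = 5.985 kWh
clothes dryer: Runtime = 4 h/week × 10 weeks = 40 h
clothes dryer: 2.26 kW × 40 h = 90.4 kWh
immersion water heater: Runtime = 10 h/day × 14 days = 140 h
immersion water heater: 2.78 kW × 140 h = 389.2 kWh
Total energy = 491.345 kWh
Cost = 491.345 × €0.22 = €108.10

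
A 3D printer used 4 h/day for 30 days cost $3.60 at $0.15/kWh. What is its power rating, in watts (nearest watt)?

Energy = $3.60 ÷ $0.15/kWh = 24 kWh
Runtime = 4 h/day × 30 days = 120 h
Power = 24 kWh ÷ 120 h = 0.2 kW = 200 W

200 W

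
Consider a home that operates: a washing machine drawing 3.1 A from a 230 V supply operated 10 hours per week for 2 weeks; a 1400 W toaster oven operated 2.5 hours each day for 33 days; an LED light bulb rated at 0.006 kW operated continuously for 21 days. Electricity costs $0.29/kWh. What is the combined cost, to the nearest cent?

$38.51

washing machine: Power = 3.1 A × 230 V = 713 W = 0.713 kW
washing machine: Runtime = 10 h/week × 2 weeks = 20 h
washing machine: 0.713 kW × 20 h = 14.26 kWh
toaster oven: Runtime = 2.5 h/day × 33 days = 82.5 h
toaster oven: 1.4 kW × 82.5 h = 115.5 kWh
LED light bulb: Runtime = 24 h × 21 = 504 h
LED light bulb: 0.006 kW × 504 h = 3.024 kWh
Total energy = 132.784 kWh
Cost = 132.784 × $0.29 = $38.51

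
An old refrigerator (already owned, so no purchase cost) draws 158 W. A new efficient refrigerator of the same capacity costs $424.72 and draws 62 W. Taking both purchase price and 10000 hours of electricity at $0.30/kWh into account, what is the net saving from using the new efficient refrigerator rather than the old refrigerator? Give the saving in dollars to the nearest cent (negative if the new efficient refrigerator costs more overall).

old refrigerator: $0.00 + (158/1000) kW × 10000 h × $0.30 = $0.00 + $474 = $474
new efficient refrigerator: $424.72 + (62/1000) kW × 10000 h × $0.30 = $424.72 + $186 = $610.72
Saving = $474 − $610.72 = −$136.72

-$136.72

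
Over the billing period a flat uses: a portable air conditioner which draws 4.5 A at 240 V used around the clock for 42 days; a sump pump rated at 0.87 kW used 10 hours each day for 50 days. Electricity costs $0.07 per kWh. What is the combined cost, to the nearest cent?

portable air conditioner: Power = 4.5 A × 240 V = 1080 W = 1.08 kW
portable air conditioner: Runtime = 24 h × 42 = 1008 h
portable air conditioner: 1.08 kW × 1008 h = 1088.64 kWh
sump pump: Runtime = 10 h/day × 50 days = 500 h
sump pump: 0.87 kW × 500 h = 435 kWh
Total energy = 1523.64 kWh
Cost = 1523.64 × $0.07 = $106.65

$106.65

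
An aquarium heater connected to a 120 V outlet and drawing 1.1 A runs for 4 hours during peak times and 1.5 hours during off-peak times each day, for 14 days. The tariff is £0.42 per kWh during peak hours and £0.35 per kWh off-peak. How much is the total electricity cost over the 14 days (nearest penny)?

£4.07

Power = 1.1 A × 120 V = 132 W = 0.132 kW
Peak energy = 0.132 kW × 4 h × 14 = 7.392 kWh
Off-peak energy = 0.132 kW × 1.5 h × 14 = 2.772 kWh
Cost = 7.392 × £0.42 + 2.772 × £0.35 = £3.10464 + £0.9702 = £4.07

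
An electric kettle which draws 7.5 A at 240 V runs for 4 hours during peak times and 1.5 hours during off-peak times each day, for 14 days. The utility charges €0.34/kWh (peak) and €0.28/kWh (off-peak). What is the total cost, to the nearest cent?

Power = 7.5 A × 240 V = 1800 W = 1.8 kW
Peak energy = 1.8 kW × 4 h × 14 = 100.8 kWh
Off-peak energy = 1.8 kW × 1.5 h × 14 = 37.8 kWh
Cost = 100.8 × €0.34 + 37.8 × €0.28 = €34.272 + €10.584 = €44.86

€44.86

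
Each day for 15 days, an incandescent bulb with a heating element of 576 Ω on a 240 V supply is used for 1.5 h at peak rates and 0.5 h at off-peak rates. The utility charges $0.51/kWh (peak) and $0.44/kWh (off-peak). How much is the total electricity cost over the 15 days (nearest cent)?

Power = V²/R = 240²/576 = 100 W = 0.1 kW
Peak energy = 0.1 kW × 1.5 h × 15 = 2.25 kWh
Off-peak energy = 0.1 kW × 0.5 h × 15 = 0.75 kWh
Cost = 2.25 × $0.51 + 0.75 × $0.44 = $1.1475 + $0.33 = $1.48

$1.48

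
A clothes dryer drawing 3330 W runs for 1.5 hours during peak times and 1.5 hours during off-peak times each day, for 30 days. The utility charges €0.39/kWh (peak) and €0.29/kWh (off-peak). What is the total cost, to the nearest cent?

€101.90

Peak energy = 3.33 kW × 1.5 h × 30 = 149.85 kWh
Off-peak energy = 3.33 kW × 1.5 h × 30 = 149.85 kWh
Cost = 149.85 × €0.39 + 149.85 × €0.29 = €58.4415 + €43.4565 = €101.90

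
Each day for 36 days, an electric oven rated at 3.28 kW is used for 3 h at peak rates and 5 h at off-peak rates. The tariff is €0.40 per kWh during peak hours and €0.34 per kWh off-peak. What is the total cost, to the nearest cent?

€342.43

Peak energy = 3.28 kW × 3 h × 36 = 354.24 kWh
Off-peak energy = 3.28 kW × 5 h × 36 = 590.4 kWh
Cost = 354.24 × €0.40 + 590.4 × €0.34 = €141.696 + €200.736 = €342.43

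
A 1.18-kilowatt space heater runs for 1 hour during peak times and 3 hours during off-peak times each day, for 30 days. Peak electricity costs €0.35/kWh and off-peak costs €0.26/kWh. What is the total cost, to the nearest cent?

€40.00

Peak energy = 1.18 kW × 1 h × 30 = 35.4 kWh
Off-peak energy = 1.18 kW × 3 h × 30 = 106.2 kWh
Cost = 35.4 × €0.35 + 106.2 × €0.26 = €12.39 + €27.612 = €40.00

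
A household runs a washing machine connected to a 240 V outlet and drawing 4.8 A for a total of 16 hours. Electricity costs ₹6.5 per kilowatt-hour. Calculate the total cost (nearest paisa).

₹119.81

Power = 4.8 A × 240 V = 1152 W = 1.152 kW
Energy = 1.152 kW × 16 h = 18.432 kWh
Cost = 18.432 kWh × ₹6.5/kWh = ₹119.81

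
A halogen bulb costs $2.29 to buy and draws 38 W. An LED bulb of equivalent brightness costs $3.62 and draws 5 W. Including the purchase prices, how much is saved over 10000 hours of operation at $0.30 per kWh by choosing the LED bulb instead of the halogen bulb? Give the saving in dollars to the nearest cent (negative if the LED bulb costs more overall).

halogen bulb: $2.29 + (38/1000) kW × 10000 h × $0.30 = $2.29 + $114 = $116.29
LED bulb: $3.62 + (5/1000) kW × 10000 h × $0.30 = $3.62 + $15 = $18.62
Saving = $116.29 − $18.62 = $97.67

$97.67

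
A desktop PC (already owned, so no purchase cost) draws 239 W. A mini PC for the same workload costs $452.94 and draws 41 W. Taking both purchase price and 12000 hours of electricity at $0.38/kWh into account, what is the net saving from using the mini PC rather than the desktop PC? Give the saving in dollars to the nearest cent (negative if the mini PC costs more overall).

$449.94

desktop PC: $0.00 + (239/1000) kW × 12000 h × $0.38 = $0.00 + $1089.84 = $1089.84
mini PC: $452.94 + (41/1000) kW × 12000 h × $0.38 = $452.94 + $186.96 = $639.9
Saving = $1089.84 − $639.9 = $449.94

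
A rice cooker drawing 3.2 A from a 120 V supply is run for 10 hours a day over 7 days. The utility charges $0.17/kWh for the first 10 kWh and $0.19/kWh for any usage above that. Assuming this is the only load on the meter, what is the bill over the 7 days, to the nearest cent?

$4.91

Power = 3.2 A × 120 V = 384 W = 0.384 kW
Runtime = 10 h/day × 7 days = 70 h
Energy = 0.384 kW × 70 h = 26.88 kWh
Tier 1 (0–10 kWh): 10 × $0.17 = $1.7
Above 10 kWh: 16.88 × $0.19 = $3.2072
Bill = $4.91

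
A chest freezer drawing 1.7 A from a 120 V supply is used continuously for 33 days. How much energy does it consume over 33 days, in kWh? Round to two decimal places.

161.57 kWh

Power = 1.7 A × 120 V = 204 W = 0.204 kW
Runtime = 24 h × 33 = 792 h
Energy = 0.204 kW × 792 h = 161.568 kWh ≈ 161.57 kWh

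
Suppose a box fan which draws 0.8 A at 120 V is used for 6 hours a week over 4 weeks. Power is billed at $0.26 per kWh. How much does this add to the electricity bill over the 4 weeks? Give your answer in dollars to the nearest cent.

Power = 0.8 A × 120 V = 96 W = 0.096 kW
Runtime = 6 h/week × 4 weeks = 24 h
Energy = 0.096 kW × 24 h = 2.304 kWh
Cost = 2.304 kWh × $0.26/kWh = $0.60

$0.60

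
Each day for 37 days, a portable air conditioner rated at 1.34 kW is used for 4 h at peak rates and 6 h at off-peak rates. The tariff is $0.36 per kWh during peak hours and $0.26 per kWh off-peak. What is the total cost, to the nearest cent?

Peak energy = 1.34 kW × 4 h × 37 = 198.32 kWh
Off-peak energy = 1.34 kW × 6 h × 37 = 297.48 kWh
Cost = 198.32 × $0.36 + 297.48 × $0.26 = $71.3952 + $77.3448 = $148.74

$148.74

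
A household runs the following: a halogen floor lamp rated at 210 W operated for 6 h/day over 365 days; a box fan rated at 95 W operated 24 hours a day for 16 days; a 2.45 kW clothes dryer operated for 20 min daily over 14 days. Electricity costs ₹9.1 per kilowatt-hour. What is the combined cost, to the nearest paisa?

₹4621.10

halogen floor lamp: Runtime = 6 h/day × 365 days = 2190 h
halogen floor lamp: 0.21 kW × 2190 h = 459.9 kWh
box fan: Runtime = 24 h × 16 = 384 h
box fan: 0.095 kW × 384 h = 36.48 kWh
clothes dryer: Runtime = 20 min × 14 = 280 min = 4.666666… h
clothes dryer: 2.45 kW × 4.666666… h = 11.433333… kWh
Total energy = 507.813333… kWh
Cost = 507.813333… × ₹9.1 = ₹4621.10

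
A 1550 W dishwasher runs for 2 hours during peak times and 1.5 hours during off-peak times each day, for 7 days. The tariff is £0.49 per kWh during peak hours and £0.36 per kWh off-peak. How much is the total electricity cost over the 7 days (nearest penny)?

Peak energy = 1.55 kW × 2 h × 7 = 21.7 kWh
Off-peak energy = 1.55 kW × 1.5 h × 7 = 16.275 kWh
Cost = 21.7 × £0.49 + 16.275 × £0.36 = £10.633 + £5.859 = £16.49

£16.49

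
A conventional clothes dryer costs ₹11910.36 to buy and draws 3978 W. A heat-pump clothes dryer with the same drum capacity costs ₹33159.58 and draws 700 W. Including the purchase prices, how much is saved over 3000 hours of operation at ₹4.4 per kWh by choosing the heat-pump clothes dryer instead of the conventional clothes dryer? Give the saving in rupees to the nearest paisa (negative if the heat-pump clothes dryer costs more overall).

conventional clothes dryer: ₹11910.36 + (3978/1000) kW × 3000 h × ₹4.4 = ₹11910.36 + ₹52509.6 = ₹64419.96
heat-pump clothes dryer: ₹33159.58 + (700/1000) kW × 3000 h × ₹4.4 = ₹33159.58 + ₹9240 = ₹42399.58
Saving = ₹64419.96 − ₹42399.58 = ₹22020.38

₹22020.38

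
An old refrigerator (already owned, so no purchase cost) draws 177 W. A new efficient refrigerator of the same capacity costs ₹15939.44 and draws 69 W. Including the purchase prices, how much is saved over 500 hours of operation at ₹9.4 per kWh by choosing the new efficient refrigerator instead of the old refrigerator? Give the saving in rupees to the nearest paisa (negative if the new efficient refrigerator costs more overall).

-₹15431.84

old refrigerator: ₹0.00 + (177/1000) kW × 500 h × ₹9.4 = ₹0.00 + ₹831.9 = ₹831.9
new efficient refrigerator: ₹15939.44 + (69/1000) kW × 500 h × ₹9.4 = ₹15939.44 + ₹324.3 = ₹16263.74
Saving = ₹831.9 − ₹16263.74 = −₹15431.84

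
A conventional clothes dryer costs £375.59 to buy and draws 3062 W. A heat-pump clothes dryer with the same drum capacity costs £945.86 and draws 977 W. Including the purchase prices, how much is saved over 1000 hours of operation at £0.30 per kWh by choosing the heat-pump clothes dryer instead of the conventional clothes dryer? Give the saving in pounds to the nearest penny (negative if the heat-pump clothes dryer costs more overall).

conventional clothes dryer: £375.59 + (3062/1000) kW × 1000 h × £0.30 = £375.59 + £918.6 = £1294.19
heat-pump clothes dryer: £945.86 + (977/1000) kW × 1000 h × £0.30 = £945.86 + £293.1 = £1238.96
Saving = £1294.19 − £1238.96 = £55.23

£55.23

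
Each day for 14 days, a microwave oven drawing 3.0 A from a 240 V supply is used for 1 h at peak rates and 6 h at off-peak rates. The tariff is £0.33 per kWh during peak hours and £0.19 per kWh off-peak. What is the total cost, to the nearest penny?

Power = 3.0 A × 240 V = 720 W = 0.72 kW
Peak energy = 0.72 kW × 1 h × 14 = 10.08 kWh
Off-peak energy = 0.72 kW × 6 h × 14 = 60.48 kWh
Cost = 10.08 × £0.33 + 60.48 × £0.19 = £3.3264 + £11.4912 = £14.82

£14.82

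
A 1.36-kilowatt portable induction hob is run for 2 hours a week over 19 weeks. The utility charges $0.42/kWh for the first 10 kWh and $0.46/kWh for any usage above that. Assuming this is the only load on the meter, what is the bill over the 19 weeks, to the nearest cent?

$23.37

Runtime = 2 h/week × 19 weeks = 38 h
Energy = 1.36 kW × 38 h = 51.68 kWh
Tier 1 (0–10 kWh): 10 × $0.42 = $4.2
Above 10 kWh: 41.68 × $0.46 = $19.1728
Bill = $23.37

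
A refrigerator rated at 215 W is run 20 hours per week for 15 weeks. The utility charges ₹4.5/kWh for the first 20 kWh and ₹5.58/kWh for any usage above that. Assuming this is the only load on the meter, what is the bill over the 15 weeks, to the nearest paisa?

Runtime = 20 h/week × 15 weeks = 300 h
Energy = 0.215 kW × 300 h = 64.5 kWh
Tier 1 (0–20 kWh): 20 × ₹4.5 = ₹90
Above 20 kWh: 44.5 × ₹5.58 = ₹248.31
Bill = ₹338.31

₹338.31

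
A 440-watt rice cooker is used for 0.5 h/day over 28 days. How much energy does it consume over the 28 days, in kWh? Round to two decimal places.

6.16 kWh

Runtime = 0.5 h/day × 28 days = 14 h
Energy = 0.44 kW × 14 h = 6.16 kWh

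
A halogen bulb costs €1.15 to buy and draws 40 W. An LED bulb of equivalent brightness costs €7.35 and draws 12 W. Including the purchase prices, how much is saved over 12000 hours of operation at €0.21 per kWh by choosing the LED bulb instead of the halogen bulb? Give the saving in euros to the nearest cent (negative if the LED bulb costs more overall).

halogen bulb: €1.15 + (40/1000) kW × 12000 h × €0.21 = €1.15 + €100.8 = €101.95
LED bulb: €7.35 + (12/1000) kW × 12000 h × €0.21 = €7.35 + €30.24 = €37.59
Saving = €101.95 − €37.59 = €64.36

€64.36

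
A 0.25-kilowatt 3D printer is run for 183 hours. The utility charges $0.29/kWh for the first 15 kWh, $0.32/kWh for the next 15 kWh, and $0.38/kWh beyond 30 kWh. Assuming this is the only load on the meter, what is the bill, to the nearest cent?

$15.14

Energy = 0.25 kW × 183 h = 45.75 kWh
Tier 1 (0–15 kWh): 15 × $0.29 = $4.35
Tier 2 (15–30 kWh): 15 × $0.32 = $4.8
Above 30 kWh: 15.75 × $0.38 = $5.985
Bill = $15.14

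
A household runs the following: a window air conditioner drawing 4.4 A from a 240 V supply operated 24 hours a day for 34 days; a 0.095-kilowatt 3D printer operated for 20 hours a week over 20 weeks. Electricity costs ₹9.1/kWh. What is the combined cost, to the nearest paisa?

window air conditioner: Power = 4.4 A × 240 V = 1056 W = 1.056 kW
window air conditioner: Runtime = 24 h × 34 = 816 h
window air conditioner: 1.056 kW × 816 h = 861.696 kWh
3D printer: Runtime = 20 h/week × 20 weeks = 400 h
3D printer: 0.095 kW × 400 h = 38 kWh
Total energy = 899.696 kWh
Cost = 899.696 × ₹9.1 = ₹8187.23

₹8187.23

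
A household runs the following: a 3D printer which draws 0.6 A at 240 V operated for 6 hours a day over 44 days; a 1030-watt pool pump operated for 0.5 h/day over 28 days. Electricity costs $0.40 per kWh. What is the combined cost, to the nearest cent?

3D printer: Power = 0.6 A × 240 V = 144 W = 0.144 kW
3D printer: Runtime = 6 h/day × 44 days = 264 h
3D printer: 0.144 kW × 264 h = 38.016 kWh
pool pump: Runtime = 0.5 h/day × 28 days = 14 h
pool pump: 1.03 kW × 14 h = 14.42 kWh
Total energy = 52.436 kWh
Cost = 52.436 × $0.40 = $20.97

$20.97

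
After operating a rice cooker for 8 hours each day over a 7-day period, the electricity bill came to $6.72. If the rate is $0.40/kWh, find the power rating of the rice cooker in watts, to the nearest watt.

300 W

Energy = $6.72 ÷ $0.40/kWh = 16.8 kWh
Runtime = 8 h/day × 7 days = 56 h
Power = 16.8 kWh ÷ 56 h = 0.3 kW = 300 W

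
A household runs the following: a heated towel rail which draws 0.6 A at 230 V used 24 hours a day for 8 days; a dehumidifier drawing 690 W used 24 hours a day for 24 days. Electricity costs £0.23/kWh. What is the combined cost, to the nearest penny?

£97.51

heated towel rail: Power = 0.6 A × 230 V = 138 W = 0.138 kW
heated towel rail: Runtime = 24 h × 8 = 192 h
heated towel rail: 0.138 kW × 192 h = 26.496 kWh
dehumidifier: Runtime = 24 h × 24 = 576 h
dehumidifier: 0.69 kW × 576 h = 397.44 kWh
Total energy = 423.936 kWh
Cost = 423.936 × £0.23 = £97.51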